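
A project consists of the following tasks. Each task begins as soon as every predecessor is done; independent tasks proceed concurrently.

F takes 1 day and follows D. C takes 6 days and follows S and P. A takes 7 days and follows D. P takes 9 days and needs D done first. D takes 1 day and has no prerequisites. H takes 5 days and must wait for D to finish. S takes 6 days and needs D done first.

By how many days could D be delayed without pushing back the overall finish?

0

Critical path: D→P→C = 1+9+6 = 16, so the finish is 16 days.
D finishes as early as 1 and must finish by 1.
So D can slip 1 − 1 = 0 days.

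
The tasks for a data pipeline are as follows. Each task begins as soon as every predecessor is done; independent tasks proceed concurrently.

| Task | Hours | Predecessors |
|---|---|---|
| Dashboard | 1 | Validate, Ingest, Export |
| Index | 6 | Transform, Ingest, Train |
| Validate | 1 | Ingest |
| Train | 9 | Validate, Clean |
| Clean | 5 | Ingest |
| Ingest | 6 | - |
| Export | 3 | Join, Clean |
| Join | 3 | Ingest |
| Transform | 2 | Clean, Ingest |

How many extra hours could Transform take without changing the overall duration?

7

The longest chain is Ingest→Clean→Train→Index = 6+5+9+6 = 26; overall finish 26 hours.
The longest chain containing Transform totals 19 hours.
Slack of Transform = 18 − 11 = 7 hours.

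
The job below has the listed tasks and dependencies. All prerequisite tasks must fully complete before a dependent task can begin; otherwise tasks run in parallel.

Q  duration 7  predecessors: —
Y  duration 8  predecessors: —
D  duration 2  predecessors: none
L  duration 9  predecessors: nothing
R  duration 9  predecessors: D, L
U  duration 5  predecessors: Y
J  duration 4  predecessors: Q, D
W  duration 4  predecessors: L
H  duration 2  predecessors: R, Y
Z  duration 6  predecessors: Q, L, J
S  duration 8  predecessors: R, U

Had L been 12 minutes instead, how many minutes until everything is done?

29

Actual critical path: L→R→S = 9+9+8 = 26 ⇒ 26 minutes.
Since L is critical, the +3 change carries straight to that chain (now 29 minutes).
That remains the longest chain; total 29 minutes.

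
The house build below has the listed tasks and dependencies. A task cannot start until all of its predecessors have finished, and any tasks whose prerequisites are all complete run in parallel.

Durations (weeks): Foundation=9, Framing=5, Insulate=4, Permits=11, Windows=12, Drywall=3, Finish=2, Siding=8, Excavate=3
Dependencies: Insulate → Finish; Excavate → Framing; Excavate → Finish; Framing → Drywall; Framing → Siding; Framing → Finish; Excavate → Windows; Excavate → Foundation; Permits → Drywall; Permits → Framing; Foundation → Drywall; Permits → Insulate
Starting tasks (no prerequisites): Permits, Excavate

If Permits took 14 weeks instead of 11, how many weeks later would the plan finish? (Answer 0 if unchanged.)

The binding path is Permits→Framing→Siding = 11+5+8 = 24; finish at 24 weeks.
Permits is on the critical path; changing it to 14 makes that path 27 weeks.
That remains the longest chain; total 27 weeks.
Change in finish: 27 − 24 = +3 weeks.

3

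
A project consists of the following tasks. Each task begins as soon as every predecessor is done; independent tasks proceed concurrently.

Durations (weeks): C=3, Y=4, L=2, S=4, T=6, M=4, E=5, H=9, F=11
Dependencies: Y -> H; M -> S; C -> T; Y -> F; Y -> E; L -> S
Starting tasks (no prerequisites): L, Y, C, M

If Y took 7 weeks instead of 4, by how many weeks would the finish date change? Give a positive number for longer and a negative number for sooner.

3

Critical path before the change: Y→F = 4+11 = 15 giving 15 weeks.
Y is on the critical path; changing it to 7 makes that path 18 weeks.
The critical path is still Y→F; finish is now 18 weeks.
Change in finish: 18 − 15 = +3 weeks.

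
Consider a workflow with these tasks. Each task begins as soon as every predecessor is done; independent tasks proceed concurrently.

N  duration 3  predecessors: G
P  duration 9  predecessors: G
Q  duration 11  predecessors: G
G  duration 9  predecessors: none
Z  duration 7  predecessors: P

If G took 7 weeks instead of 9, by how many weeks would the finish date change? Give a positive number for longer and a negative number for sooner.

As given, the longest chain is G→P→Z = 9+9+7 = 25, so the finish is 25 weeks.
G lies on that path, so at 7 weeks the path becomes 23 weeks.
No other chain overtakes it, so the finish is 23 weeks.
Change in finish: 23 − 25 = -2 weeks.

-2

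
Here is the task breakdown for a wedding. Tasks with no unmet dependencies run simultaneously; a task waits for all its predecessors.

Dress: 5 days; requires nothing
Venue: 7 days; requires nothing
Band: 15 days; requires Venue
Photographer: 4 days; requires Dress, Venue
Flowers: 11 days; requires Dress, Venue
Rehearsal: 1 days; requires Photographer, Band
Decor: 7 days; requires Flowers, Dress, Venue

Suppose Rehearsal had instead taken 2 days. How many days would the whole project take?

Baseline: Venue→Flowers→Decor = 7+11+7 = 25 → 25 days.
The longest path through Rehearsal is only 23 days, so Rehearsal has float 2.
No other chain overtakes it, so the finish is 25 days.

25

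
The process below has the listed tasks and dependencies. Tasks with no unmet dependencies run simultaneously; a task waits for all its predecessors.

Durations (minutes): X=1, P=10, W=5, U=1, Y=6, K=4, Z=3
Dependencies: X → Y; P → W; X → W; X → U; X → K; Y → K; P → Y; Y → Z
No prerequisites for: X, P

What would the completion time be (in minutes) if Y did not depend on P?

Original critical path: P→Y→K = 10+6+4 = 20 ⇒ 20 minutes.
Without P→Y, Y's earliest start moves from 10 to 1.
After: P→W = 10+5 = 15 → 15 minutes.

15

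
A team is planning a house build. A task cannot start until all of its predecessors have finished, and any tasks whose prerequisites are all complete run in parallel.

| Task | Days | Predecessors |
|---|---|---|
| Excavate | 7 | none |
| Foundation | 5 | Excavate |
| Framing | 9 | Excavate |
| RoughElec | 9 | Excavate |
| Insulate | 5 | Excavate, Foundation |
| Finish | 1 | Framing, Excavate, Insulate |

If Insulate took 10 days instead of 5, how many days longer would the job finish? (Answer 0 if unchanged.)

5

Critical path before the change: Excavate→Foundation→Insulate→Finish = 7+5+5+1 = 18 giving 18 days.
Insulate is on the critical path; changing it to 10 makes that path 23 days.
The critical path is still Excavate→Foundation→Insulate→Finish; finish is now 23 days.
Change in finish: 23 − 18 = +5 days.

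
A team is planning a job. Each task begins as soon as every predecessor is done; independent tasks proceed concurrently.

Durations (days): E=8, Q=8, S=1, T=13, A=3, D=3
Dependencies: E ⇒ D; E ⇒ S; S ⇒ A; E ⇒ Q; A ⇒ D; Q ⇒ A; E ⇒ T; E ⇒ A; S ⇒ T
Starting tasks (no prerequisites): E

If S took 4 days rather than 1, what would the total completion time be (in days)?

Actual critical path: E→S→T = 8+1+13 = 22 ⇒ 22 days.
Since S is critical, the +3 change carries straight to that chain (now 25 days).
No other chain overtakes it, so the finish is 25 days.

25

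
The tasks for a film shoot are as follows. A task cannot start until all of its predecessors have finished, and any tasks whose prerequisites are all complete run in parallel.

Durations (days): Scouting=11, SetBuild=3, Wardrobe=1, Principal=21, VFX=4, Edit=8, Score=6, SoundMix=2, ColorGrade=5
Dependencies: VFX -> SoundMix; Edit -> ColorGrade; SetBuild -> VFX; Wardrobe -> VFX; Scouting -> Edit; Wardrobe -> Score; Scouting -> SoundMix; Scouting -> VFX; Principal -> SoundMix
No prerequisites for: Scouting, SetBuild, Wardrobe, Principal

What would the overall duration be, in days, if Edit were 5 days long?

Actual critical path: Scouting→Edit→ColorGrade = 11+8+5 = 24 ⇒ 24 days.
Since Edit is critical, the -3 change carries straight to that chain (now 21 days).
Now Principal→SoundMix = 21+2 = 23 is longest, so the finish becomes 23 days.

23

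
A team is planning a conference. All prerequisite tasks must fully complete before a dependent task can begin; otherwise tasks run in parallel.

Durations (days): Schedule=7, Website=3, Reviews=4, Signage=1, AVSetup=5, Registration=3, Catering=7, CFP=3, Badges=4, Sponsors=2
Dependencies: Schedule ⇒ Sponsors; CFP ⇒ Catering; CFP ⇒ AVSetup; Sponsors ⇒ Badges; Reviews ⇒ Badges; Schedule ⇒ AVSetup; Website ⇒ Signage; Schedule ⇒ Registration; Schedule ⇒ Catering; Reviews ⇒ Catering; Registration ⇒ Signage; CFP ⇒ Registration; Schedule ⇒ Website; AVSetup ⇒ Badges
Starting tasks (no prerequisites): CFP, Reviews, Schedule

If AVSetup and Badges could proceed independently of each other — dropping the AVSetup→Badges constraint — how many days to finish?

14

Before: longest chain Schedule→AVSetup→Badges = 7+5+4 = 16, finish 16.
Without AVSetup→Badges, Badges's earliest start moves from 12 to 9.
The longest chain is now Schedule→Catering = 7+7 = 14, so the schedule takes 14 days.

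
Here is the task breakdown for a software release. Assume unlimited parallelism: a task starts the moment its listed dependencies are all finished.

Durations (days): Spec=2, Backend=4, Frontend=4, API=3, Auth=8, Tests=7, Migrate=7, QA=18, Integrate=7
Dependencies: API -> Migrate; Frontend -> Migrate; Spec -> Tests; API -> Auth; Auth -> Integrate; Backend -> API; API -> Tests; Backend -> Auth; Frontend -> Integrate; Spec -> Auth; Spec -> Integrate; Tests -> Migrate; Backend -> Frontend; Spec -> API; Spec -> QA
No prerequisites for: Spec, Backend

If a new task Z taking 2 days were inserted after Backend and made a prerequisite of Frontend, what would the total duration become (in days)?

22

Originally the software release takes 22 days.
With Z inserted, Frontend now waits for max(Backend, Z).
New critical path: Backend→API→Auth→Integrate = 4+3+8+7 = 22 ⇒ 22 days.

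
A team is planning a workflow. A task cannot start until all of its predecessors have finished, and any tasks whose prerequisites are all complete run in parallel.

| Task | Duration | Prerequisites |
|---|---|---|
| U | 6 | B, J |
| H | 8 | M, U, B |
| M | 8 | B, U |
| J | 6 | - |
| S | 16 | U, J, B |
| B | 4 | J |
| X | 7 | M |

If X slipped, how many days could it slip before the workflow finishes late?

Critical path: J→B→U→M→H = 6+4+6+8+8 = 32, so the finish is 32 days.
Longest path through X: 31 days (earliest finish 31, latest finish 32).
Float = 32 − 31 = 1.

1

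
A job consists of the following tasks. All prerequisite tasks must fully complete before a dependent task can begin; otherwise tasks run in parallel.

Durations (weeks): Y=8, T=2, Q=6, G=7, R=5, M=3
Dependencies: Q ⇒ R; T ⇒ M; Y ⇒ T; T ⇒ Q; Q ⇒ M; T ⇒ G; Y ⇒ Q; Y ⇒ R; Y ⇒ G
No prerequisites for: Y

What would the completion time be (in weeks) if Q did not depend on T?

19

Before: longest chain Y→T→Q→R = 8+2+6+5 = 21, finish 21.
Without T→Q, Q's earliest start moves from 10 to 8.
New critical path: Y→Q→R = 8+6+5 = 19 ⇒ 19 weeks.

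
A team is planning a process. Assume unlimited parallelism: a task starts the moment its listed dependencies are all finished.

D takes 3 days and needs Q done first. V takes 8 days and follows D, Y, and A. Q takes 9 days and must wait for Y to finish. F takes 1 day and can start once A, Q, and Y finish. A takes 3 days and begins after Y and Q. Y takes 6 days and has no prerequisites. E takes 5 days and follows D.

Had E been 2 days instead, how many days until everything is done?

26

Critical path before the change: Y→Q→A→V = 6+9+3+8 = 26 giving 26 days.
E has 3 days of float (longest path through it is 23).
That remains the longest chain; total 26 days.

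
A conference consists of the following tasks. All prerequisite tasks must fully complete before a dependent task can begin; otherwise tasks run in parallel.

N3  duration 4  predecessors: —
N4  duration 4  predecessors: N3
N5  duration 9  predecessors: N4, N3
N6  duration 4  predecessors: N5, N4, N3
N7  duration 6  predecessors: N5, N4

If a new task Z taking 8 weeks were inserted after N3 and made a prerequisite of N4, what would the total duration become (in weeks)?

Originally the project takes 23 weeks.
With Z inserted, N4 now waits for max(N3, Z).
New critical path: N3→Z→N4→N5→N7 = 4+8+4+9+6 = 31 ⇒ 31 weeks.

31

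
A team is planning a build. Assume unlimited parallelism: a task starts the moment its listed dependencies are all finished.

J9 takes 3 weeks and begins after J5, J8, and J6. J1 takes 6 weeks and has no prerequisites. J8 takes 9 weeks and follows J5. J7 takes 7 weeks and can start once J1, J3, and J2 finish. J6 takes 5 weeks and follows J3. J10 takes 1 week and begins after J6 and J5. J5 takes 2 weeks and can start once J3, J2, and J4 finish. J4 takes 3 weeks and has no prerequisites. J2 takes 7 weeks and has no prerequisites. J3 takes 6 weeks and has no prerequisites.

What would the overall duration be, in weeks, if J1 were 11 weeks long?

The binding path is J2→J5→J8→J9 = 7+2+9+3 = 21; finish at 21 weeks.
The longest path through J1 is only 13 weeks, so J1 has float 8.
No other chain overtakes it, so the finish is 21 weeks.

21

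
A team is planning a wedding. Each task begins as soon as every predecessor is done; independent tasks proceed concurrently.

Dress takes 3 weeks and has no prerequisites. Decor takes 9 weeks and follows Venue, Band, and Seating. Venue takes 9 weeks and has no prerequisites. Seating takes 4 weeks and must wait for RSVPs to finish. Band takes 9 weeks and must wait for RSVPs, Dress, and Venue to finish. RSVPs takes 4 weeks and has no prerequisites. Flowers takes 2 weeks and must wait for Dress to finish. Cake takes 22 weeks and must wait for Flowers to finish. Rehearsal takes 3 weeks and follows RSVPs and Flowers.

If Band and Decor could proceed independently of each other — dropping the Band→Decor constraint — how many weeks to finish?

27

Original critical path: Venue→Band→Decor = 9+9+9 = 27 ⇒ 27 weeks.
Without Band→Decor, Decor's earliest start moves from 18 to 9.
The longest chain is now Dress→Flowers→Cake = 3+2+22 = 27, so the wedding takes 27 weeks.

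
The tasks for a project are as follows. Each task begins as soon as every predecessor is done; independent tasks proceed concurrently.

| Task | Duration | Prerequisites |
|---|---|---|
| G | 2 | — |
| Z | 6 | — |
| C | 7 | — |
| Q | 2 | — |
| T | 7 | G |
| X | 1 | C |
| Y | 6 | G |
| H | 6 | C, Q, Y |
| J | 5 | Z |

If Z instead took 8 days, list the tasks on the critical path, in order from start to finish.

G, Y, H

Baseline: G→Y→H = 2+6+6 = 14 → 14 days.
The longest path through Z is only 11 days, so Z has float 3.
No other chain overtakes it, so the finish is 14 days.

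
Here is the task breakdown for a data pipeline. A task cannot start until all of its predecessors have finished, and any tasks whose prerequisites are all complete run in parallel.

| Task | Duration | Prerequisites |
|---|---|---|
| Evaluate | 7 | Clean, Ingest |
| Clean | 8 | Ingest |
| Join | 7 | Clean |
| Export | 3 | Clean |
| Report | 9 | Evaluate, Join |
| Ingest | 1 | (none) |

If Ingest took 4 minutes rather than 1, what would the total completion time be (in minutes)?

28

Baseline: Ingest→Clean→Join→Report = 1+8+7+9 = 25 → 25 minutes.
Ingest is on the critical path; changing it to 4 makes that path 28 minutes.
The critical path is still Ingest→Clean→Join→Report; finish is now 28 minutes.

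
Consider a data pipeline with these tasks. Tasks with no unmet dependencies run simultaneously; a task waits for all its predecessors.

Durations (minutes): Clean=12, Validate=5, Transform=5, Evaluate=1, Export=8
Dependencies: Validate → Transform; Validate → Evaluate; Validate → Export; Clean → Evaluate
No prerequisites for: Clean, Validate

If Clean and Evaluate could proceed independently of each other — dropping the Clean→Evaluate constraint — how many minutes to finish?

13

Original critical path: Clean→Evaluate = 12+1 = 13 ⇒ 13 minutes.
Without Clean→Evaluate, Evaluate's earliest start moves from 12 to 5.
The longest chain is now Validate→Export = 5+8 = 13, so the data pipeline takes 13 minutes.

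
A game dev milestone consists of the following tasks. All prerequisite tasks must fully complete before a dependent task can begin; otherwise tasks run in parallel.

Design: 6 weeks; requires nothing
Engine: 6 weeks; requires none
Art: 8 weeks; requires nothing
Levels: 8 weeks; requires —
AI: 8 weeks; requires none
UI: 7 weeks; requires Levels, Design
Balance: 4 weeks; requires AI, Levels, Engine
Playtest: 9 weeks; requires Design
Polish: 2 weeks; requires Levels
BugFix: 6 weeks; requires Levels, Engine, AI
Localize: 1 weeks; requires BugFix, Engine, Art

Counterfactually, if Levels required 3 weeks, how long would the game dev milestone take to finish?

As given, the longest chain is Levels→UI = 8+7 = 15, so the finish is 15 weeks.
Since Levels is critical, the -5 change carries straight to that chain (now 10 weeks).
The binding chain switches to Design→Playtest = 6+9 = 15; finish 15 weeks.

15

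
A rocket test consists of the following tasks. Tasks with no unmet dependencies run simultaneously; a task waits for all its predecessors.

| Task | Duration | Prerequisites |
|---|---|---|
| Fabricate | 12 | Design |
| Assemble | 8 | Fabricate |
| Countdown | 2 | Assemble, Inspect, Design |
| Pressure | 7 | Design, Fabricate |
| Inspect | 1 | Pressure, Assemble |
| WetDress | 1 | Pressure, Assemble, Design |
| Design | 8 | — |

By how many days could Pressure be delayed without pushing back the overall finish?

Design→Fabricate→Assemble→Inspect→Countdown = 8+12+8+1+2 = 31 sets the makespan at 31 days.
The longest chain containing Pressure totals 30 days.
Float = 31 − 30 = 1.

1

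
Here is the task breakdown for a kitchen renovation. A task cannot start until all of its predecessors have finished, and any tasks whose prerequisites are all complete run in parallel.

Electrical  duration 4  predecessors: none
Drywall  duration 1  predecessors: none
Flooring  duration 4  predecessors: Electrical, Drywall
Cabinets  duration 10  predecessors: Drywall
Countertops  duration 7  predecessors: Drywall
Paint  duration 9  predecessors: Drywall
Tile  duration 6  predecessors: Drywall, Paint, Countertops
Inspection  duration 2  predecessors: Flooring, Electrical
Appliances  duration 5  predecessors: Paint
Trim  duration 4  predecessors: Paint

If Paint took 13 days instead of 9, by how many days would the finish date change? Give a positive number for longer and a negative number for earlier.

4

Baseline: Drywall→Paint→Tile = 1+9+6 = 16 → 16 days.
Paint is on the critical path; changing it to 13 makes that path 20 days.
The critical path is still Drywall→Paint→Tile; finish is now 20 days.
Change in finish: 20 − 16 = +4 days.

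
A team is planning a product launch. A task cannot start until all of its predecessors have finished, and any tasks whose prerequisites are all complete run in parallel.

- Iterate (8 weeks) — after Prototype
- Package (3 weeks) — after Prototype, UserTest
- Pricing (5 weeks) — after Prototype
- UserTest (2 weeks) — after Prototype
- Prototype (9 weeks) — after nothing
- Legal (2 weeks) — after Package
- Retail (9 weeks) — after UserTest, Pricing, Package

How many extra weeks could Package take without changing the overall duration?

0

The longest chain is Prototype→UserTest→Package→Retail = 9+2+3+9 = 23; overall finish 23 weeks.
Package finishes as early as 14 and must finish by 14.
Float = 23 − 23 = 0.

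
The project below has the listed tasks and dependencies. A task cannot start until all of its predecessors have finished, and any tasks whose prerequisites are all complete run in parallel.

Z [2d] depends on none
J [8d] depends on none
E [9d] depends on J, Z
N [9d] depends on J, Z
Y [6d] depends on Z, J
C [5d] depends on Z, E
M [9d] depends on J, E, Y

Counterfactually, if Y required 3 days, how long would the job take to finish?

Critical path before the change: J→E→M = 8+9+9 = 26 giving 26 days.
Y is off the critical path — its longest chain is 23 days, giving 3 of slack.
That remains the longest chain; total 26 days.

26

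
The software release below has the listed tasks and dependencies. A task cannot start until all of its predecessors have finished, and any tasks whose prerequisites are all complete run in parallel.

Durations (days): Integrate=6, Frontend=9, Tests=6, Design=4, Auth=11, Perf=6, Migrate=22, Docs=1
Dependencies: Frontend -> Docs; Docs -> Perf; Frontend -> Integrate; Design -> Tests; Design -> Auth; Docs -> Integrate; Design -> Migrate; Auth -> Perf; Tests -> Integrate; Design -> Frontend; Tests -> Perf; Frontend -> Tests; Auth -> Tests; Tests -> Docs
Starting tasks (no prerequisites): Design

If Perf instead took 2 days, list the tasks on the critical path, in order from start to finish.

Design, Auth, Tests, Docs, Integrate

Baseline: Design→Auth→Tests→Docs→Perf = 4+11+6+1+6 = 28 → 28 days.
Perf lies on that path, so at 2 days the path becomes 24 days.
New critical path: Design→Auth→Tests→Docs→Integrate = 4+11+6+1+6 = 28 ⇒ 28 days.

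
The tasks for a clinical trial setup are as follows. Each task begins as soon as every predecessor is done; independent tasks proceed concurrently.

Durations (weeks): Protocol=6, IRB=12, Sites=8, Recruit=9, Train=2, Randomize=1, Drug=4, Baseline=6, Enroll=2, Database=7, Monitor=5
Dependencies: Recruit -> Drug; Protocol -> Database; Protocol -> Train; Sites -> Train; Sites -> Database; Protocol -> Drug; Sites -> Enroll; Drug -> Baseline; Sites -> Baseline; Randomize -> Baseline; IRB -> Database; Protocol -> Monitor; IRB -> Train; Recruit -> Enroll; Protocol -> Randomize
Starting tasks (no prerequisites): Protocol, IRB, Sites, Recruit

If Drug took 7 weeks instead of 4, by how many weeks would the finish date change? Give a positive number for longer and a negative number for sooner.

The binding path is Recruit→Drug→Baseline = 9+4+6 = 19; finish at 19 weeks.
Since Drug is critical, the +3 change carries straight to that chain (now 22 weeks).
That remains the longest chain; total 22 weeks.
Change in finish: 22 − 19 = +3 weeks.

3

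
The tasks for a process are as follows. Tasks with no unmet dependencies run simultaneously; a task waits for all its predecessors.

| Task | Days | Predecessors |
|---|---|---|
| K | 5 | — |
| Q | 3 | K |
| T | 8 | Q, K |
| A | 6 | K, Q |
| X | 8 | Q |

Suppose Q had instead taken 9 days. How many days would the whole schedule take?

22

Critical path before the change: K→Q→T = 5+3+8 = 16 giving 16 days.
Q lies on that path, so at 9 days the path becomes 22 days.
That remains the longest chain; total 22 days.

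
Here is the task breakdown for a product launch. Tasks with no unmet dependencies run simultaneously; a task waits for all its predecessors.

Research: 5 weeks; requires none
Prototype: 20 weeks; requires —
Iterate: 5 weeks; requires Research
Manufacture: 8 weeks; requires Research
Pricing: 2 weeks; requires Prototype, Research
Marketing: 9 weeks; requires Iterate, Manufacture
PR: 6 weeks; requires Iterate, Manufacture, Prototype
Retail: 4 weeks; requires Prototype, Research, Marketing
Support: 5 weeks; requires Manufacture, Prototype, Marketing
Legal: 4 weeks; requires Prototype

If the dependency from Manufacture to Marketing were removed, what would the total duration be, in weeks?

Before: longest chain Research→Manufacture→Marketing→Support = 5+8+9+5 = 27, finish 27.
Without Manufacture→Marketing, Marketing's earliest start moves from 13 to 10.
The longest chain is now Prototype→PR = 20+6 = 26, so the project takes 26 weeks.

26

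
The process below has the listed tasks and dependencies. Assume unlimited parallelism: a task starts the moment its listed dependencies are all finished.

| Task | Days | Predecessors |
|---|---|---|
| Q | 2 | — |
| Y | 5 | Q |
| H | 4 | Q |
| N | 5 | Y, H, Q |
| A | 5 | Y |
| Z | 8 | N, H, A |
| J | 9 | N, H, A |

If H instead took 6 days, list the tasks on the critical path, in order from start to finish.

Q, H, N, J

Critical path before the change: Q→Y→N→J = 2+5+5+9 = 21 giving 21 days.
The longest path through H is only 20 days, so H has float 1.
The binding chain switches to Q→H→N→J = 2+6+5+9 = 22; finish 22 days.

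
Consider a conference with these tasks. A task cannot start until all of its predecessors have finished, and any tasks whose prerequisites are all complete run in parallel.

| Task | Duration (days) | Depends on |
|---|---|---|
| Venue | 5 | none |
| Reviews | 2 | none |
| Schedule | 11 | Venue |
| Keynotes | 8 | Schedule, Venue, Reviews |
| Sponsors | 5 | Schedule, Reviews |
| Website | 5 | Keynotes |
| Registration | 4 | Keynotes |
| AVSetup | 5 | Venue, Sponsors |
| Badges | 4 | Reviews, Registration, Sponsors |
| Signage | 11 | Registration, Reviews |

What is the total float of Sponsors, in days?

The longest chain is Venue→Schedule→Keynotes→Registration→Signage = 5+11+8+4+11 = 39; overall finish 39 days.
The longest chain containing Sponsors totals 26 days.
Slack of Sponsors = 29 − 16 = 13 days.

13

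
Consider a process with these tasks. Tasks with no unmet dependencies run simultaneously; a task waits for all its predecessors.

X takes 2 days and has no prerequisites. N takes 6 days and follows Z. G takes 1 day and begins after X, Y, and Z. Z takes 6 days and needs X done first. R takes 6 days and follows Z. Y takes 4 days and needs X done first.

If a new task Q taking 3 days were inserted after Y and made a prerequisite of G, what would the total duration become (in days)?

Originally the plan takes 14 days.
With Q inserted, G now waits for max(X, Y, Z, Q).
New critical path: X→Z→N = 2+6+6 = 14 ⇒ 14 days.

14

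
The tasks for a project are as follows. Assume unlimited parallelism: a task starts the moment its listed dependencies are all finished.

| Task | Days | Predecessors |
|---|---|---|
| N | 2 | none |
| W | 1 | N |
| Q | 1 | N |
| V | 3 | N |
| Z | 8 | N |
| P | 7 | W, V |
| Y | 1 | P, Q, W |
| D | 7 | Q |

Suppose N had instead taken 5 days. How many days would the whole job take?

16

Actual critical path: N→V→P→Y = 2+3+7+1 = 13 ⇒ 13 days.
N is on the critical path; changing it to 5 makes that path 16 days.
That remains the longest chain; total 16 days.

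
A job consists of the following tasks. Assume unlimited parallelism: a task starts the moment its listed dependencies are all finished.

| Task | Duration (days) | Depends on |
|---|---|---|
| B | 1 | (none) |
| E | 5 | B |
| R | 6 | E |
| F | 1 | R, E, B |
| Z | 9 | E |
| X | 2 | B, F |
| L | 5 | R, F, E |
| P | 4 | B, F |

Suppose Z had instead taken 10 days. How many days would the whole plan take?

The binding path is B→E→R→F→L = 1+5+6+1+5 = 18; finish at 18 days.
Z has 3 days of float (longest path through it is 15).
That remains the longest chain; total 18 days.

18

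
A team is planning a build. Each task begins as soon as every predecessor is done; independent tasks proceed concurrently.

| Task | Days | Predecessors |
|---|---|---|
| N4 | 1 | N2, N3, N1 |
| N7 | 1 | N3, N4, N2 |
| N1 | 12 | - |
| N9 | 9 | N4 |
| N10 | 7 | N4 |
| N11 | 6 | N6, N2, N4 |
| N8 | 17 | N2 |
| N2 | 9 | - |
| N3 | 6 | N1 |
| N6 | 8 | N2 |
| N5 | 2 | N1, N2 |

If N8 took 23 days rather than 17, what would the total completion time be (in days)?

The binding path is N1→N3→N4→N9 = 12+6+1+9 = 28; finish at 28 days.
The longest path through N8 is only 26 days, so N8 has float 2.
The binding chain switches to N2→N8 = 9+23 = 32; finish 32 days.

32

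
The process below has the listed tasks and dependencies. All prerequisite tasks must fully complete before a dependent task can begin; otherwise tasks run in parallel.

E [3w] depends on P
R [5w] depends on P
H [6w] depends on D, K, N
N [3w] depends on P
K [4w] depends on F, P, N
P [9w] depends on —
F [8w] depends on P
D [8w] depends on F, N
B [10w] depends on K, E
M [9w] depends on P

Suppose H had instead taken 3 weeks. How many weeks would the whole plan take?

Critical path before the change: P→F→D→H = 9+8+8+6 = 31 giving 31 weeks.
H lies on that path, so at 3 weeks the path becomes 28 weeks.
Now P→F→K→B = 9+8+4+10 = 31 is longest, so the finish becomes 31 weeks.

31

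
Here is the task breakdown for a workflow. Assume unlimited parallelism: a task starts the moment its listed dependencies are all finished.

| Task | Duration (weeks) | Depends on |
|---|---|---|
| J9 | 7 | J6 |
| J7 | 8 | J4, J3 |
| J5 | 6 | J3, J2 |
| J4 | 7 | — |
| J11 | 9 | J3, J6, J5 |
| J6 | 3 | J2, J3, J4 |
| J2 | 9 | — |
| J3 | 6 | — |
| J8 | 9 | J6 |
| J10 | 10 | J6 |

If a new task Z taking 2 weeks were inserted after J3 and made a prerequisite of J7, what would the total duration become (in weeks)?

24

Originally the plan takes 24 weeks.
With Z inserted, J7 now waits for max(J4, J3, Z).
New critical path: J2→J5→J11 = 9+6+9 = 24 ⇒ 24 weeks.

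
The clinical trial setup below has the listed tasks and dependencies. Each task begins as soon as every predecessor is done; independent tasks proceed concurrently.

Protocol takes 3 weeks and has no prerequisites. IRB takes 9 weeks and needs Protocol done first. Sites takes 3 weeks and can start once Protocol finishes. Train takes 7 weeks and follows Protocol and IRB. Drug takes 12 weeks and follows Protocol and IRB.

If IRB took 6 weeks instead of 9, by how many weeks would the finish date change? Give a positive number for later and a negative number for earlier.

The binding path is Protocol→IRB→Drug = 3+9+12 = 24; finish at 24 weeks.
IRB is on the critical path; changing it to 6 makes that path 21 weeks.
No other chain overtakes it, so the finish is 21 weeks.
Change in finish: 21 − 24 = -3 weeks.

-3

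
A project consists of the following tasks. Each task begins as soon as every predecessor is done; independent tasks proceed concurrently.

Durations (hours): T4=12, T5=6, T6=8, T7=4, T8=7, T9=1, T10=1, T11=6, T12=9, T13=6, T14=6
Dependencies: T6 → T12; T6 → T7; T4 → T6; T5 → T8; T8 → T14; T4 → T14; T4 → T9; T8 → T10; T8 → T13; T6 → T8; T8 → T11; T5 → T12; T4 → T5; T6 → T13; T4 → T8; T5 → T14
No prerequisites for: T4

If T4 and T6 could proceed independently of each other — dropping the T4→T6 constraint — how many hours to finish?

Before: longest chain T4→T6→T8→T11 = 12+8+7+6 = 33, finish 33.
Without T4→T6, T6's earliest start moves from 12 to 0.
New critical path: T4→T5→T8→T11 = 12+6+7+6 = 31 ⇒ 31 hours.

31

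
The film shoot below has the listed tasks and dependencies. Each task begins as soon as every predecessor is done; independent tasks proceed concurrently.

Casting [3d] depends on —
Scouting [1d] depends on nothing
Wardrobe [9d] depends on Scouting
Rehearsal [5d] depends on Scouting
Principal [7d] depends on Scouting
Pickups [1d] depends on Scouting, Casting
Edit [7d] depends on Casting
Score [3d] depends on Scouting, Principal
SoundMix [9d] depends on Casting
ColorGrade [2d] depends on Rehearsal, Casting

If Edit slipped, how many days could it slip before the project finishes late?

Casting→SoundMix = 3+9 = 12 sets the makespan at 12 days.
The longest chain containing Edit totals 10 days.
Slack of Edit = 5 − 3 = 2 days.

2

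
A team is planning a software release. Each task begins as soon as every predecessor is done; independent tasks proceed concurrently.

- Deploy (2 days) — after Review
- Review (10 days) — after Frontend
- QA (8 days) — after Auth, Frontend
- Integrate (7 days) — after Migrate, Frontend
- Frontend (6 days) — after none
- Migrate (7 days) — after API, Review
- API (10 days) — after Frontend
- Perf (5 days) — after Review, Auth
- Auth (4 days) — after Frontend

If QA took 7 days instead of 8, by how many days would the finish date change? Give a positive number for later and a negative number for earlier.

0

Baseline: Frontend→API→Migrate→Integrate = 6+10+7+7 = 30 → 30 days.
The longest path through QA is only 18 days, so QA has float 12.
That remains the longest chain; total 30 days.
Change in finish: 30 − 30 = +0 days.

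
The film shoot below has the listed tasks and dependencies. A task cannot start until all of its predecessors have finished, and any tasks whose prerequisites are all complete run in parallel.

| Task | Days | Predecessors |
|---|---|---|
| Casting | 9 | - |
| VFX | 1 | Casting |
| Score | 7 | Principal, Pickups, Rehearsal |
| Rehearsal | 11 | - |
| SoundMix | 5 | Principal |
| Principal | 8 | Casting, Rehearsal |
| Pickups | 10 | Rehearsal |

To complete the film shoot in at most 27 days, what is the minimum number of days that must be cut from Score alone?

1

Current finish: 28 days; target: 27.
Score is on every critical path, so each day cut from Score cuts the finish by one (this holds down to a finish of 24).
Need 28 − 27 = 1 day off Score → Score becomes 6 days, finish becomes 27.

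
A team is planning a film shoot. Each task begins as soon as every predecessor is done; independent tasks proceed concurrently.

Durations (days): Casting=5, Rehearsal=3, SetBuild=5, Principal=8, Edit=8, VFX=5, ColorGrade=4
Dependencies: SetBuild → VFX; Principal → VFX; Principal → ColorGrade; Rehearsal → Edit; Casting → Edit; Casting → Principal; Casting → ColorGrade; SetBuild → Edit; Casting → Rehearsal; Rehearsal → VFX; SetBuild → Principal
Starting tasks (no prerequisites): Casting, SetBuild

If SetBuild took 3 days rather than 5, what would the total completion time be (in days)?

18

Critical path before the change: SetBuild→Principal→VFX = 5+8+5 = 18 giving 18 days.
SetBuild lies on that path, so at 3 days the path becomes 16 days.
New critical path: Casting→Principal→VFX = 5+8+5 = 18 ⇒ 18 days.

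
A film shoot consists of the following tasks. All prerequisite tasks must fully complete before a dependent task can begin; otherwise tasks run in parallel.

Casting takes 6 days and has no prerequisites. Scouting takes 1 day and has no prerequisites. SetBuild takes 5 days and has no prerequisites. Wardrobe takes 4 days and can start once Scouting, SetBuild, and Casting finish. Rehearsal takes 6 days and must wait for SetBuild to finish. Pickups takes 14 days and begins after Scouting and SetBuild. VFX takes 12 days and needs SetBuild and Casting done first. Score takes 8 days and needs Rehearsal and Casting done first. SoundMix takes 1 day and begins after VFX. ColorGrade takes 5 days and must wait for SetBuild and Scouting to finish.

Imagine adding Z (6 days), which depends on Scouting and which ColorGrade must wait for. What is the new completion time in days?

19

Originally the job takes 19 days.
With Z inserted, ColorGrade now waits for max(SetBuild, Scouting, Z).
New critical path: Casting→VFX→SoundMix = 6+12+1 = 19 ⇒ 19 days.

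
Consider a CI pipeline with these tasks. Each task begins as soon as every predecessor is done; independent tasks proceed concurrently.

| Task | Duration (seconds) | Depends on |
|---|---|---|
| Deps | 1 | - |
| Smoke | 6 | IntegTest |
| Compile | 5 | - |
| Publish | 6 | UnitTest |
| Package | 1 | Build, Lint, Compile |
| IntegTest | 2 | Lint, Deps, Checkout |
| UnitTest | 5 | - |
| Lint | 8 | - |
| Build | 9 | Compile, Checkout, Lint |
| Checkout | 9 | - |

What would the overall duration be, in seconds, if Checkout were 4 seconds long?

18

Critical path before the change: Checkout→Build→Package = 9+9+1 = 19 giving 19 seconds.
Checkout lies on that path, so at 4 seconds the path becomes 14 seconds.
New critical path: Lint→Build→Package = 8+9+1 = 18 ⇒ 18 seconds.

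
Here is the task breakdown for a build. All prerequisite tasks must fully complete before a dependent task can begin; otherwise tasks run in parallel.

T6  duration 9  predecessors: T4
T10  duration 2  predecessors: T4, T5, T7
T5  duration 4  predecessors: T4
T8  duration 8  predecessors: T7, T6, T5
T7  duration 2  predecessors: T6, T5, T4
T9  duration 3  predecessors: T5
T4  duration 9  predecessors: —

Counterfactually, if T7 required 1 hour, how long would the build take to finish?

27

Actual critical path: T4→T6→T7→T8 = 9+9+2+8 = 28 ⇒ 28 hours.
T7 is on the critical path; changing it to 1 makes that path 27 hours.
That remains the longest chain; total 27 hours.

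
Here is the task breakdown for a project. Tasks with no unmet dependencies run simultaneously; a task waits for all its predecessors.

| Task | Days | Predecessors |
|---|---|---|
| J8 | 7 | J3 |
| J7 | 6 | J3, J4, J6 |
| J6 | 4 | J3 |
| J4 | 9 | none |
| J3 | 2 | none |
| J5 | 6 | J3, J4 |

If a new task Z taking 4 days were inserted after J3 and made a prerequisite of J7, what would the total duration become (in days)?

15

Originally the project takes 15 days.
With Z inserted, J7 now waits for max(J3, J4, J6, Z).
New critical path: J4→J5 = 9+6 = 15 ⇒ 15 days.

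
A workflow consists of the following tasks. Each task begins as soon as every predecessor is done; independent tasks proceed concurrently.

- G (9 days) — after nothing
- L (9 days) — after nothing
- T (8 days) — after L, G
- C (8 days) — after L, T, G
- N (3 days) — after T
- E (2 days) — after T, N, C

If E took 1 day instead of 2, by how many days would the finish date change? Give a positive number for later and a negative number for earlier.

Critical path before the change: G→T→C→E = 9+8+8+2 = 27 giving 27 days.
E is on the critical path; changing it to 1 makes that path 26 days.
The critical path is still G→T→C→E; finish is now 26 days.
Change in finish: 26 − 27 = -1 days.

-1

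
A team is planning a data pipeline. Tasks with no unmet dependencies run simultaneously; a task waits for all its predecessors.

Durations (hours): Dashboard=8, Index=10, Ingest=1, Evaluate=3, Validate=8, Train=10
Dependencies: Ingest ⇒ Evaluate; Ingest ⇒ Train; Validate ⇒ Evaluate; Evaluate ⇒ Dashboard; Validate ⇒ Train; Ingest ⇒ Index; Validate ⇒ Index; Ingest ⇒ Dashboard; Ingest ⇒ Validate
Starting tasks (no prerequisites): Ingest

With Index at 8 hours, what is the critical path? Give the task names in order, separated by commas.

Ingest, Validate, Evaluate, Dashboard

Critical path before the change: Ingest→Validate→Evaluate→Dashboard = 1+8+3+8 = 20 giving 20 hours.
The longest path through Index is only 19 hours, so Index has float 1.
No other chain overtakes it, so the finish is 20 hours.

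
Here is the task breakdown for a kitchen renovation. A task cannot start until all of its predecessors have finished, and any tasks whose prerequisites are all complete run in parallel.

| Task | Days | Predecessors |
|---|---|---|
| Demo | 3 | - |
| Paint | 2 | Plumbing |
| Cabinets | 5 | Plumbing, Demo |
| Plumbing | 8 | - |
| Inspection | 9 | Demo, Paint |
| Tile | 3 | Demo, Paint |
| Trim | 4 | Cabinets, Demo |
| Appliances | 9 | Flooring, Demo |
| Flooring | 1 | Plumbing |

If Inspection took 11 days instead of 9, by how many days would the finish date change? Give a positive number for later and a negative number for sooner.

2

Critical path before the change: Plumbing→Paint→Inspection = 8+2+9 = 19 giving 19 days.
Inspection is on the critical path; changing it to 11 makes that path 21 days.
The critical path is still Plumbing→Paint→Inspection; finish is now 21 days.
Change in finish: 21 − 19 = +2 days.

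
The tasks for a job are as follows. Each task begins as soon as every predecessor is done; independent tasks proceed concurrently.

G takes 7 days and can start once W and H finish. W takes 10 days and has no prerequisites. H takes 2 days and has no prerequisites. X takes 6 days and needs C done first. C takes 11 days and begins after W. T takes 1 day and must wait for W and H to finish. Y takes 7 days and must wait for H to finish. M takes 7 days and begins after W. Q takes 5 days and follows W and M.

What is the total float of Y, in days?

W→C→X = 10+11+6 = 27 sets the makespan at 27 days.
Y finishes as early as 9 and must finish by 27.
So Y can slip 27 − 9 = 18 days.

18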